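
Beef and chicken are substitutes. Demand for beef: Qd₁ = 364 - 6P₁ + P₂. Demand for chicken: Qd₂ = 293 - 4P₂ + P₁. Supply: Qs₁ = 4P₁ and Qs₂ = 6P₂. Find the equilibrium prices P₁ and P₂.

Market 1: 364 - 6P₁ + P₂ = 4P₁ → 10P₁ - P₂ = 364.
Market 2: 10P₂ - P₁ = 293.
Eliminating P₂: 10×(1) + 1×(2) gives 99P₁ = 3933, so P₁ = 437/11.
Back-substitute into (2): P₂ = (293 + 1×437/11) / 10 = 366/11.

P₁ = 437/11, P₂ = 366/11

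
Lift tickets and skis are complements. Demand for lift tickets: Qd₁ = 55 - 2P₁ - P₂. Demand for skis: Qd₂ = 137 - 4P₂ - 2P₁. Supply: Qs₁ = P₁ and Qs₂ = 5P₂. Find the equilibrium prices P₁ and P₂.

P₁ = 14.32, P₂ = 12.04

Market 1: 55 - 2P₁ - P₂ = P₁ → 3P₁ + P₂ = 55.
Market 2: 9P₂ + 2P₁ = 137.
Eliminating P₂: 9×(1) − 1×(2) gives 25P₁ = 358, so P₁ = 14.32.
Back-substitute into (2): P₂ = (137 − 2×14.32) / 9 = 12.04.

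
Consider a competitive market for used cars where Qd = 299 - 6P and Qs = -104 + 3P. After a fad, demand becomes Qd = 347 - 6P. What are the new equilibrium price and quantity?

Original equilibrium: P* = 403/9, Q* = 91/3.
New equilibrium: 347 - 6P = -104 + 3P, so 451 = 9P and P' = 451/9; Q' = 347 − 6(451/9) = 139/3.

P' = 451/9, Q' = 139/3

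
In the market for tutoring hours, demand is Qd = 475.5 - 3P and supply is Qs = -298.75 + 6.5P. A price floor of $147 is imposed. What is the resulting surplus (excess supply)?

Surplus = 622.25

Equilibrium price would be P* = 81.5, so the floor at 147 binds.
At P = 147: Qd = 34.5, Qs = 656.75.
Surplus = 656.75 − 34.5 = 622.25.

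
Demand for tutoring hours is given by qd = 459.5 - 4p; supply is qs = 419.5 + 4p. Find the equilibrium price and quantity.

p* = 5, q* = 439.5

Set qd = qs: 459.5 - 4p = 419.5 + 4p.
40 = 8p, so p* = 5.
q* = 459.5 − 4(5) = 439.5.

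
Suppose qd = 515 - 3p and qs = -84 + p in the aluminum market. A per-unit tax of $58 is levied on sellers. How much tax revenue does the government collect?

Pre-tax equilibrium: p* = 149.75, q* = 65.75.
Tax on sellers shifts supply to qs = -84 + 1(p − 58) = -142 + p.
515 - 3p = -142 + p gives buyer price pb = 164.25; sellers receive ps = 164.25 − 58 = 106.25.
New quantity: q = 515 − 3(164.25) = 22.25.
Revenue = 58 × 22.25 = 1290.5.

Tax revenue = 1290.5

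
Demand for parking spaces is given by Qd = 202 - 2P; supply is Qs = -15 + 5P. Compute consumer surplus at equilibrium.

Consumer surplus = 4900

Equilibrium: 202 - 2P = -15 + 5P gives P* = 31, Q* = 140.
Demand choke price (Qd = 0): P = 101.
CS = ½(101 − 31)(140) = 4900.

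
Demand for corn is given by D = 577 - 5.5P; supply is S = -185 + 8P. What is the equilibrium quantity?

Set D = S: 577 - 5.5P = -185 + 8P.
762 = 13.5P, so P* = 508/9.
Q* = 577 − 5.5(508/9) = 2399/9.

Q* = 2399/9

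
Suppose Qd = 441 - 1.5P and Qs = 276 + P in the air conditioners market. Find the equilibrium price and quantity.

Set Qd = Qs: 441 - 1.5P = 276 + P.
165 = 2.5P, so P* = 66.
Q* = 441 − 1.5(66) = 342.

P* = 66, Q* = 342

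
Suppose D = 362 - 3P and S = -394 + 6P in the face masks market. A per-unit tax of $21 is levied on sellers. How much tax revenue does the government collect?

Tax revenue = 1428

Pre-tax equilibrium: P* = 84, Q* = 110.
Tax on sellers shifts supply to S = -394 + 6(P − 21) = -520 + 6P.
362 - 3P = -520 + 6P gives buyer price Pb = 98; sellers receive Ps = 98 − 21 = 77.
New quantity: Q = 362 − 3(98) = 68.
Revenue = 21 × 68 = 1428.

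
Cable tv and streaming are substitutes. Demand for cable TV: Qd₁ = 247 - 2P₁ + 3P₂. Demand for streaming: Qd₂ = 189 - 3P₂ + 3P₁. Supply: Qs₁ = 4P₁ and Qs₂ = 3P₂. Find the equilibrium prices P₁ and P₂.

Market 1: 247 - 2P₁ + 3P₂ = 4P₁ → 6P₁ - 3P₂ = 247.
Market 2: 6P₂ - 3P₁ = 189.
Eliminating P₂: 6×(1) + 3×(2) gives 27P₁ = 2049, so P₁ = 683/9.
Back-substitute into (2): P₂ = (189 + 3×683/9) / 6 = 625/9.

P₁ = 683/9, P₂ = 625/9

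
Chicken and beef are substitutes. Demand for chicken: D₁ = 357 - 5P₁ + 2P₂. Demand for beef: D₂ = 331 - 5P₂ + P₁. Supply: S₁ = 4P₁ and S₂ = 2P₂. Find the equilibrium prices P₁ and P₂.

P₁ = 3161/61, P₂ = 3336/61

Market 1: 357 - 5P₁ + 2P₂ = 4P₁ → 9P₁ - 2P₂ = 357.
Market 2: 7P₂ - P₁ = 331.
Eliminating P₂: 7×(1) + 2×(2) gives 61P₁ = 3161, so P₁ = 3161/61.
Back-substitute into (2): P₂ = (331 + 1×3161/61) / 7 = 3336/61.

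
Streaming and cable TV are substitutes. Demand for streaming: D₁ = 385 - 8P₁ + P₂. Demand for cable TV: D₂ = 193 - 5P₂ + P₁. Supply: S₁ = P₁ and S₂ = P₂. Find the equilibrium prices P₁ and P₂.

Market 1: 385 - 8P₁ + P₂ = P₁ → 9P₁ - P₂ = 385.
Market 2: 6P₂ - P₁ = 193.
Eliminating P₂: 6×(1) + 1×(2) gives 53P₁ = 2503, so P₁ = 2503/53.
Back-substitute into (2): P₂ = (193 + 1×2503/53) / 6 = 2122/53.

P₁ = 2503/53, P₂ = 2122/53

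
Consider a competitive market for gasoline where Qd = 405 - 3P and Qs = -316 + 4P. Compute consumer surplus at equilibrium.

Consumer surplus = 1536

Equilibrium: 405 - 3P = -316 + 4P gives P* = 103, Q* = 96.
Demand choke price (Qd = 0): P = 135.
CS = ½(135 − 103)(96) = 1536.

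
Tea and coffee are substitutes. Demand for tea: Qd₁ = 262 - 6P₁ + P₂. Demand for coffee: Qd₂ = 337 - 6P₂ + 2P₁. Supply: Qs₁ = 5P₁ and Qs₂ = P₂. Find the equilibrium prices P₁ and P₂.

Market 1: 262 - 6P₁ + P₂ = 5P₁ → 11P₁ - P₂ = 262.
Market 2: 7P₂ - 2P₁ = 337.
Eliminating P₂: 7×(1) + 1×(2) gives 75P₁ = 2171, so P₁ = 2171/75.
Back-substitute into (2): P₂ = (337 + 2×2171/75) / 7 = 4231/75.

P₁ = 2171/75, P₂ = 4231/75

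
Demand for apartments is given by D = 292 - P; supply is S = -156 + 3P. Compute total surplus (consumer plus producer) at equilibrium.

Total surplus = 21600

Equilibrium: 292 - P = -156 + 3P gives P* = 112, Q* = 180.
Demand choke price: P = 292; supply starts at P = 52.
CS = ½(292 − 112)(180) = 16200; PS = ½(112 − 52)(180) = 5400.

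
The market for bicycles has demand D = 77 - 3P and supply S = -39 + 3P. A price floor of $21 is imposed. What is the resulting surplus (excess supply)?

Equilibrium price would be P* = 58/3, so the floor at 21 binds.
At P = 21: D = 14, S = 24.
Surplus = 24 − 14 = 10.

Surplus = 10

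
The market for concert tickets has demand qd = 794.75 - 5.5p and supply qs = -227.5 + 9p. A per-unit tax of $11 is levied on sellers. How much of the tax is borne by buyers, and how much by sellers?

Buyers bear 198/29, sellers bear 121/29

Pre-tax equilibrium: p* = 70.5, q* = 407.
Tax on sellers shifts supply to qs = -227.5 + 9(p − 11) = -326.5 + 9p.
794.75 - 5.5p = -326.5 + 9p gives buyer price pb = 4485/58; sellers receive ps = 4485/58 − 11 = 3847/58.
New quantity: q = 794.75 − 5.5(4485/58) = 10714/29.
Buyer burden = 4485/58 − 70.5 = 198/29; seller burden = 70.5 − 3847/58 = 121/29.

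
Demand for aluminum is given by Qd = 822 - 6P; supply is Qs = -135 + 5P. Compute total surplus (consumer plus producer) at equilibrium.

Equilibrium: 822 - 6P = -135 + 5P gives P* = 87, Q* = 300.
Demand choke price: P = 137; supply starts at P = 27.
CS = ½(137 − 87)(300) = 7500; PS = ½(87 − 27)(300) = 9000.

Total surplus = 16500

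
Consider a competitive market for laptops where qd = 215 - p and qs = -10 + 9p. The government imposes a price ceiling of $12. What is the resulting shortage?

Equilibrium price would be p* = 22.5, so the ceiling at 12 binds.
At p = 12: qd = 215 − 1(12) = 203, qs = -10 + 9(12) = 98.
Shortage = 203 − 98 = 105.

Shortage = 105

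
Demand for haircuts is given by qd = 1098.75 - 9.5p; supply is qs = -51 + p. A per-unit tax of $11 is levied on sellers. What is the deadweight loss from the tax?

Pre-tax equilibrium: p* = 109.5, q* = 58.5.
Tax on sellers shifts supply to qs = -51 + 1(p − 11) = -62 + p.
1098.75 - 9.5p = -62 + p gives buyer price pb = 4643/42; sellers receive ps = 4643/42 − 11 = 4181/42.
New quantity: q = 1098.75 − 9.5(4643/42) = 2039/42.
DWL = ½ × 11 × (58.5 − 2039/42) = 2299/42.

Deadweight loss = 2299/42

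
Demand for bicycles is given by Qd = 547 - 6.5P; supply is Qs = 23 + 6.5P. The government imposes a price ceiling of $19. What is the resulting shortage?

Equilibrium price would be P* = 524/13, so the ceiling at 19 binds.
At P = 19: Qd = 547 − 6.5(19) = 423.5, Qs = 23 + 6.5(19) = 146.5.
Shortage = 423.5 − 146.5 = 277.

Shortage = 277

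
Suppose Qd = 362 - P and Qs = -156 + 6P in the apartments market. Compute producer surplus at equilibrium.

Equilibrium: 362 - P = -156 + 6P gives P* = 74, Q* = 288.
Supply starts at P = 26 (where Qs = 0).
PS = ½(74 − 26)(288) = 6912.

Producer surplus = 6912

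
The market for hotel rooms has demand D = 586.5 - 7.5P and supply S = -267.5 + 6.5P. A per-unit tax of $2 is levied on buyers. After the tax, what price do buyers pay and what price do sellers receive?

Pre-tax equilibrium: P* = 61, Q* = 129.
Tax on buyers shifts demand to D = 586.5 − 7.5(P + 2) = 571.5 - 7.5P.
571.5 - 7.5P = -267.5 + 6.5P gives seller price Ps = 839/14; buyers pay Pb = 839/14 + 2 = 867/14.
New quantity: Q = 586.5 − 7.5(867/14) = 3417/28.

Buyers pay 867/14, sellers receive 839/14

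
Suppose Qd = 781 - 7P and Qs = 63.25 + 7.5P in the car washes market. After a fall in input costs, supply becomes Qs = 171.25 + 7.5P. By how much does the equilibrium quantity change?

ΔQ = 1512/29

Original equilibrium: P* = 49.5, Q* = 434.5.
New equilibrium: 781 - 7P = 171.25 + 7.5P, so 609.75 = 14.5P and P' = 2439/58; Q' = 781 − 7(2439/58) = 28225/58.
Change in quantity: 28225/58 − 434.5 = 1512/29.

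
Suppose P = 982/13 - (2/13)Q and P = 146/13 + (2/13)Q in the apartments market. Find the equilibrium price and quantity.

P* = 564/13, Q* = 209

Set the two price expressions equal: 982/13 - (2/13)Q = 146/13 + (2/13)Q.
836/13 = (4/13)Q, so Q* = 209.
P* = 982/13 − (2/13)(209) = 564/13.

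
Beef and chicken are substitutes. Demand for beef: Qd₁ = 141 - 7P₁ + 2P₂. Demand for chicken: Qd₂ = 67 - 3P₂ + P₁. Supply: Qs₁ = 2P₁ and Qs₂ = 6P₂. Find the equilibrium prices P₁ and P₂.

Market 1: 141 - 7P₁ + 2P₂ = 2P₁ → 9P₁ - 2P₂ = 141.
Market 2: 9P₂ - P₁ = 67.
Eliminating P₂: 9×(1) + 2×(2) gives 79P₁ = 1403, so P₁ = 1403/79.
Back-substitute into (2): P₂ = (67 + 1×1403/79) / 9 = 744/79.

P₁ = 1403/79, P₂ = 744/79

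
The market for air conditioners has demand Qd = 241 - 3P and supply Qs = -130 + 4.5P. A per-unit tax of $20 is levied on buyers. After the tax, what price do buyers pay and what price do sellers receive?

Buyers pay 922/15, sellers receive 622/15

Pre-tax equilibrium: P* = 742/15, Q* = 92.6.
Tax on buyers shifts demand to Qd = 241 − 3(P + 20) = 181 - 3P.
181 - 3P = -130 + 4.5P gives seller price Ps = 622/15; buyers pay Pb = 622/15 + 20 = 922/15.
New quantity: Q = 241 − 3(922/15) = 56.6.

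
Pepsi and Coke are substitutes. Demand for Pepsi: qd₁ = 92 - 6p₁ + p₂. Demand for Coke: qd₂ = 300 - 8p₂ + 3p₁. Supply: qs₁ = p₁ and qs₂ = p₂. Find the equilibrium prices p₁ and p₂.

p₁ = 18.8, p₂ = 39.6

Market 1: 92 - 6p₁ + p₂ = p₁ → 7p₁ - p₂ = 92.
Market 2: 9p₂ - 3p₁ = 300.
Eliminating p₂: 9×(1) + 1×(2) gives 60p₁ = 1128, so p₁ = 18.8.
Back-substitute into (2): p₂ = (300 + 3×18.8) / 9 = 39.6.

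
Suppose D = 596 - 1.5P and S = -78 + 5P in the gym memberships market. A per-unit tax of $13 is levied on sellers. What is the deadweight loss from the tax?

Pre-tax equilibrium: P* = 1348/13, Q* = 5726/13.
Tax on sellers shifts supply to S = -78 + 5(P − 13) = -143 + 5P.
596 - 1.5P = -143 + 5P gives buyer price Pb = 1478/13; sellers receive Ps = 1478/13 − 13 = 1309/13.
New quantity: Q = 596 − 1.5(1478/13) = 5531/13.
DWL = ½ × 13 × (5726/13 − 5531/13) = 97.5.

Deadweight loss = 97.5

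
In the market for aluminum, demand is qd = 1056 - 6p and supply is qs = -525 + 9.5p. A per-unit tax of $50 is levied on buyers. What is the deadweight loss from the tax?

Pre-tax equilibrium: p* = 102, q* = 444.
Tax on buyers shifts demand to qd = 1056 − 6(p + 50) = 756 - 6p.
756 - 6p = -525 + 9.5p gives seller price ps = 2562/31; buyers pay pb = 2562/31 + 50 = 4112/31.
New quantity: q = 1056 − 6(4112/31) = 8064/31.
DWL = ½ × 50 × (444 − 8064/31) = 142500/31.

Deadweight loss = 142500/31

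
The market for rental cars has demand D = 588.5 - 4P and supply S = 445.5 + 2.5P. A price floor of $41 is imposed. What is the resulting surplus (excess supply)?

Equilibrium price would be P* = 22, so the floor at 41 binds.
At P = 41: D = 424.5, S = 548.
Surplus = 548 − 424.5 = 123.5.

Surplus = 123.5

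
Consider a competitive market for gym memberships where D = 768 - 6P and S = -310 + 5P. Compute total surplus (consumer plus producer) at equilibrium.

Total surplus = 5940

Equilibrium: 768 - 6P = -310 + 5P gives P* = 98, Q* = 180.
Demand choke price: P = 128; supply starts at P = 62.
CS = ½(128 − 98)(180) = 2700; PS = ½(98 − 62)(180) = 3240.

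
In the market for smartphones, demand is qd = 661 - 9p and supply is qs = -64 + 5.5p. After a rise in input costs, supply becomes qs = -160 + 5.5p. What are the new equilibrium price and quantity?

Original equilibrium: p* = 50, q* = 211.
New equilibrium: 661 - 9p = -160 + 5.5p, so 821 = 14.5p and p' = 1642/29; q' = 661 − 9(1642/29) = 4391/29.

p' = 1642/29, q' = 4391/29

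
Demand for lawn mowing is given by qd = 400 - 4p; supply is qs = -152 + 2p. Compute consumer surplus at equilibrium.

Consumer surplus = 128

Equilibrium: 400 - 4p = -152 + 2p gives p* = 92, q* = 32.
Demand choke price (qd = 0): p = 100.
CS = ½(100 − 92)(32) = 128.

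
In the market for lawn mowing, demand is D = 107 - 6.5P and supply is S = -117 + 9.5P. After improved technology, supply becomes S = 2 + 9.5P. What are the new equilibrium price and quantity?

Original equilibrium: P* = 14, Q* = 16.
New equilibrium: 107 - 6.5P = 2 + 9.5P, so 105 = 16P and P' = 6.5625; Q' = 107 − 6.5(6.5625) = 64.34375.

P' = 6.5625, Q' = 64.34375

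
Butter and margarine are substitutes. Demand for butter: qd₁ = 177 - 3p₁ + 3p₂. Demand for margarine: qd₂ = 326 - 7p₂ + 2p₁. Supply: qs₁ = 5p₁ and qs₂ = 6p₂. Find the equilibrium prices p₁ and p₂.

Market 1: 177 - 3p₁ + 3p₂ = 5p₁ → 8p₁ - 3p₂ = 177.
Market 2: 13p₂ - 2p₁ = 326.
Eliminating p₂: 13×(1) + 3×(2) gives 98p₁ = 3279, so p₁ = 3279/98.
Back-substitute into (2): p₂ = (326 + 2×3279/98) / 13 = 1481/49.

p₁ = 3279/98, p₂ = 1481/49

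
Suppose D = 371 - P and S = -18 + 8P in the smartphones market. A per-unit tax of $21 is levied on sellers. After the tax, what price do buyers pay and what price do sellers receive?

Buyers pay 557/9, sellers receive 368/9

Pre-tax equilibrium: P* = 389/9, Q* = 2950/9.
Tax on sellers shifts supply to S = -18 + 8(P − 21) = -186 + 8P.
371 - P = -186 + 8P gives buyer price Pb = 557/9; sellers receive Ps = 557/9 − 21 = 368/9.
New quantity: Q = 371 − 1(557/9) = 2782/9.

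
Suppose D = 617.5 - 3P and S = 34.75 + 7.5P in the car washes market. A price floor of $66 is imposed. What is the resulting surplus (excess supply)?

Surplus = 110.25

Equilibrium price would be P* = 55.5, so the floor at 66 binds.
At P = 66: D = 419.5, S = 529.75.
Surplus = 529.75 − 419.5 = 110.25.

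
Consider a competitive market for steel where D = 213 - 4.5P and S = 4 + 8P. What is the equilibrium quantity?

Q* = 137.76

Set D = S: 213 - 4.5P = 4 + 8P.
209 = 12.5P, so P* = 16.72.
Q* = 213 − 4.5(16.72) = 137.76.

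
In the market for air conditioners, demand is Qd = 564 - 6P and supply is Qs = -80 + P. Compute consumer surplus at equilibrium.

Equilibrium: 564 - 6P = -80 + P gives P* = 92, Q* = 12.
Demand choke price (Qd = 0): P = 94.
CS = ½(94 − 92)(12) = 12.

Consumer surplus = 12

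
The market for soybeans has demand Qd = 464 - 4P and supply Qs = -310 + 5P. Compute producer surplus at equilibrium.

Producer surplus = 1440

Equilibrium: 464 - 4P = -310 + 5P gives P* = 86, Q* = 120.
Supply starts at P = 62 (where Qs = 0).
PS = ½(86 − 62)(120) = 1440.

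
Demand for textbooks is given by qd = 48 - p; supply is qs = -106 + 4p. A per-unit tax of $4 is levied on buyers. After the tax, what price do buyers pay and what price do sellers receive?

Pre-tax equilibrium: p* = 30.8, q* = 17.2.
Tax on buyers shifts demand to qd = 48 − 1(p + 4) = 44 - p.
44 - p = -106 + 4p gives seller price ps = 30; buyers pay pb = 30 + 4 = 34.
New quantity: q = 48 − 1(34) = 14.

Buyers pay $34, sellers receive $30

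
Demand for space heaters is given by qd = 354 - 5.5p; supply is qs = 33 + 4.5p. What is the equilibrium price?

p* = 32.1

Set qd = qs: 354 - 5.5p = 33 + 4.5p.
321 = 10p, so p* = 32.1.
q* = 354 − 5.5(32.1) = 177.45.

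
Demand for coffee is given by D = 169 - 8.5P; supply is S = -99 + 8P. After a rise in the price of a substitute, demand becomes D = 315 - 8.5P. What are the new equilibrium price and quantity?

P' = 276/11, Q' = 1119/11

Original equilibrium: P* = 536/33, Q* = 1021/33.
New equilibrium: 315 - 8.5P = -99 + 8P, so 414 = 16.5P and P' = 276/11; Q' = 315 − 8.5(276/11) = 1119/11.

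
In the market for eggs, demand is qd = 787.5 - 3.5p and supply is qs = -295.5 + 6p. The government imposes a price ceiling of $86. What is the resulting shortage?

Shortage = 266

Equilibrium price would be p* = 114, so the ceiling at 86 binds.
At p = 86: qd = 787.5 − 3.5(86) = 486.5, qs = -295.5 + 6(86) = 220.5.
Shortage = 486.5 − 220.5 = 266.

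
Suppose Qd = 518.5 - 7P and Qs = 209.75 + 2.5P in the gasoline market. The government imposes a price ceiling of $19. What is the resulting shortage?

Shortage = 128.25

Equilibrium price would be P* = 32.5, so the ceiling at 19 binds.
At P = 19: Qd = 518.5 − 7(19) = 385.5, Qs = 209.75 + 2.5(19) = 257.25.
Shortage = 385.5 − 257.25 = 128.25.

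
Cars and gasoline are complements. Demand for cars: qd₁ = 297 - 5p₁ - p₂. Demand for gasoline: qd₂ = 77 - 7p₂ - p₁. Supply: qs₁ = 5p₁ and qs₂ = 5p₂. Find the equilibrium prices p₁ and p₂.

Market 1: 297 - 5p₁ - p₂ = 5p₁ → 10p₁ + p₂ = 297.
Market 2: 12p₂ + p₁ = 77.
Eliminating p₂: 12×(1) − 1×(2) gives 119p₁ = 3487, so p₁ = 3487/119.
Back-substitute into (2): p₂ = (77 − 1×3487/119) / 12 = 473/119.

p₁ = 3487/119, p₂ = 473/119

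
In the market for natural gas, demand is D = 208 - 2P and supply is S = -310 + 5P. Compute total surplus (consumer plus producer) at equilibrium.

Equilibrium: 208 - 2P = -310 + 5P gives P* = 74, Q* = 60.
Demand choke price: P = 104; supply starts at P = 62.
CS = ½(104 − 74)(60) = 900; PS = ½(74 − 62)(60) = 360.

Total surplus = 1260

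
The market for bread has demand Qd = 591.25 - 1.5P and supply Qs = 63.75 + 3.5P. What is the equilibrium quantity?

Set Qd = Qs: 591.25 - 1.5P = 63.75 + 3.5P.
527.5 = 5P, so P* = 105.5.
Q* = 591.25 − 1.5(105.5) = 433.

Q* = 433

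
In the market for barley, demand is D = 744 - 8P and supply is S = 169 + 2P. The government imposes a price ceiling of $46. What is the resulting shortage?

Equilibrium price would be P* = 57.5, so the ceiling at 46 binds.
At P = 46: D = 744 − 8(46) = 376, S = 169 + 2(46) = 261.
Shortage = 376 − 261 = 115.

Shortage = 115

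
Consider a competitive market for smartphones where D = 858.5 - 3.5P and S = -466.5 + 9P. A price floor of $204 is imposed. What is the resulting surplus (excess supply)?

Equilibrium price would be P* = 106, so the floor at 204 binds.
At P = 204: D = 144.5, S = 1369.5.
Surplus = 1369.5 − 144.5 = 1225.

Surplus = 1225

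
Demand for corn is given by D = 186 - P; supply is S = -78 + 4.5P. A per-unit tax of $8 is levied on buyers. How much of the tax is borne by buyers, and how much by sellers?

Buyers bear 72/11, sellers bear 16/11

Pre-tax equilibrium: P* = 48, Q* = 138.
Tax on buyers shifts demand to D = 186 − 1(P + 8) = 178 - P.
178 - P = -78 + 4.5P gives seller price Ps = 512/11; buyers pay Pb = 512/11 + 8 = 600/11.
New quantity: Q = 186 − 1(600/11) = 1446/11.
Buyer burden = 600/11 − 48 = 72/11; seller burden = 48 − 512/11 = 16/11.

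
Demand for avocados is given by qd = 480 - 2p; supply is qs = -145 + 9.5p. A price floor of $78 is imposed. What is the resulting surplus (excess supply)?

Surplus = 272

Equilibrium price would be p* = 1250/23, so the floor at 78 binds.
At p = 78: qd = 324, qs = 596.
Surplus = 596 − 324 = 272.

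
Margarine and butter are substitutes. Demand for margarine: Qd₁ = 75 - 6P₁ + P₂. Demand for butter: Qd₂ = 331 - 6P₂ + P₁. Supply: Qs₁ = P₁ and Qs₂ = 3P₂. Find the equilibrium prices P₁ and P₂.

P₁ = 503/31, P₂ = 1196/31

Market 1: 75 - 6P₁ + P₂ = P₁ → 7P₁ - P₂ = 75.
Market 2: 9P₂ - P₁ = 331.
Eliminating P₂: 9×(1) + 1×(2) gives 62P₁ = 1006, so P₁ = 503/31.
Back-substitute into (2): P₂ = (331 + 1×503/31) / 9 = 1196/31.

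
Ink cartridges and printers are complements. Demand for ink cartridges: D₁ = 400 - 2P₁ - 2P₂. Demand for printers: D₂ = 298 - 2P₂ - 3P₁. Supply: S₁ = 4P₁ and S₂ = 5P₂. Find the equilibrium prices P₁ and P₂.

Market 1: 400 - 2P₁ - 2P₂ = 4P₁ → 6P₁ + 2P₂ = 400.
Market 2: 7P₂ + 3P₁ = 298.
Eliminating P₂: 7×(1) − 2×(2) gives 36P₁ = 2204, so P₁ = 551/9.
Back-substitute into (2): P₂ = (298 − 3×551/9) / 7 = 49/3.

P₁ = 551/9, P₂ = 49/3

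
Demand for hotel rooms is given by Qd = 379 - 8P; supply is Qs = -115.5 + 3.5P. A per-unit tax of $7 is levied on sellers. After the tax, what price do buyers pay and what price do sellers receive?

Pre-tax equilibrium: P* = 43, Q* = 35.
Tax on sellers shifts supply to Qs = -115.5 + 3.5(P − 7) = -140 + 3.5P.
379 - 8P = -140 + 3.5P gives buyer price Pb = 1038/23; sellers receive Ps = 1038/23 − 7 = 877/23.
New quantity: Q = 379 − 8(1038/23) = 413/23.

Buyers pay 1038/23, sellers receive 877/23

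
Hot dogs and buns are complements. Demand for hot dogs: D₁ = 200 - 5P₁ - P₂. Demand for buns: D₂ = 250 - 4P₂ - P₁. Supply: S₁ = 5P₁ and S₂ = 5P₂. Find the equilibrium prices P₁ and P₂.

P₁ = 1550/89, P₂ = 2300/89

Market 1: 200 - 5P₁ - P₂ = 5P₁ → 10P₁ + P₂ = 200.
Market 2: 9P₂ + P₁ = 250.
Eliminating P₂: 9×(1) − 1×(2) gives 89P₁ = 1550, so P₁ = 1550/89.
Back-substitute into (2): P₂ = (250 − 1×1550/89) / 9 = 2300/89.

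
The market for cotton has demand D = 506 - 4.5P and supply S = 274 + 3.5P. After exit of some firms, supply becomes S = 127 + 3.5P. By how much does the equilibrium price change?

ΔP = 18.375

Original equilibrium: P* = 29, Q* = 375.5.
New equilibrium: 506 - 4.5P = 127 + 3.5P, so 379 = 8P and P' = 47.375; Q' = 506 − 4.5(47.375) = 292.8125.
Change in price: 47.375 − 29 = 18.375.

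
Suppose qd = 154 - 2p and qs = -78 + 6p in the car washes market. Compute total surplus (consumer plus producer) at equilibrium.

Equilibrium: 154 - 2p = -78 + 6p gives p* = 29, q* = 96.
Demand choke price: p = 77; supply starts at p = 13.
CS = ½(77 − 29)(96) = 2304; PS = ½(29 − 13)(96) = 768.

Total surplus = 3072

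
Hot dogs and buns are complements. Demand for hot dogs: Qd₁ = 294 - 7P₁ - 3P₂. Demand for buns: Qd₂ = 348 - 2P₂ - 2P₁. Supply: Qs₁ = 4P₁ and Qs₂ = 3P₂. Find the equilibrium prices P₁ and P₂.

Market 1: 294 - 7P₁ - 3P₂ = 4P₁ → 11P₁ + 3P₂ = 294.
Market 2: 5P₂ + 2P₁ = 348.
Eliminating P₂: 5×(1) − 3×(2) gives 49P₁ = 426, so P₁ = 426/49.
Back-substitute into (2): P₂ = (348 − 2×426/49) / 5 = 3240/49.

P₁ = 426/49, P₂ = 3240/49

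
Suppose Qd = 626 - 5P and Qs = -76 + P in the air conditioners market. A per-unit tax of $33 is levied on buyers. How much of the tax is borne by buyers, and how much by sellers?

Pre-tax equilibrium: P* = 117, Q* = 41.
Tax on buyers shifts demand to Qd = 626 − 5(P + 33) = 461 - 5P.
461 - 5P = -76 + P gives seller price Ps = 89.5; buyers pay Pb = 89.5 + 33 = 122.5.
New quantity: Q = 626 − 5(122.5) = 13.5.
Buyer burden = 122.5 − 117 = 5.5; seller burden = 117 − 89.5 = 27.5.

Buyers bear $5.5, sellers bear $27.5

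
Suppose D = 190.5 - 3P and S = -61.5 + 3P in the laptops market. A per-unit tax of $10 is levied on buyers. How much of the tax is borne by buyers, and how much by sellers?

Pre-tax equilibrium: P* = 42, Q* = 64.5.
Tax on buyers shifts demand to D = 190.5 − 3(P + 10) = 160.5 - 3P.
160.5 - 3P = -61.5 + 3P gives seller price Ps = 37; buyers pay Pb = 37 + 10 = 47.
New quantity: Q = 190.5 − 3(47) = 49.5.
Buyer burden = 47 − 42 = 5; seller burden = 42 − 37 = 5.

Buyers bear $5, sellers bear $5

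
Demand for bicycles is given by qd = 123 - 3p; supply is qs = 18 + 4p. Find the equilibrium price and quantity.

Set qd = qs: 123 - 3p = 18 + 4p.
105 = 7p, so p* = 15.
q* = 123 − 3(15) = 78.

p* = 15, q* = 78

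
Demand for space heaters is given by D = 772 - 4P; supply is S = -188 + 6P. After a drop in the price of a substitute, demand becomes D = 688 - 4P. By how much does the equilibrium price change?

ΔP = -8.4

Original equilibrium: P* = 96, Q* = 388.
New equilibrium: 688 - 4P = -188 + 6P, so 876 = 10P and P' = 87.6; Q' = 688 − 4(87.6) = 337.6.
Change in price: 87.6 − 96 = -8.4.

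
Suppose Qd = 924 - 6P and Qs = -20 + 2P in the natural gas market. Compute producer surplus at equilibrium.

Producer surplus = 11664

Equilibrium: 924 - 6P = -20 + 2P gives P* = 118, Q* = 216.
Supply starts at P = 10 (where Qs = 0).
PS = ½(118 − 10)(216) = 11664.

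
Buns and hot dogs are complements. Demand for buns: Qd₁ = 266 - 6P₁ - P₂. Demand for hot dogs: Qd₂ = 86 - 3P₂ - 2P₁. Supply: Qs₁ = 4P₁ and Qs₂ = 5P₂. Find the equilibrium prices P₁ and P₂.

Market 1: 266 - 6P₁ - P₂ = 4P₁ → 10P₁ + P₂ = 266.
Market 2: 8P₂ + 2P₁ = 86.
Eliminating P₂: 8×(1) − 1×(2) gives 78P₁ = 2042, so P₁ = 1021/39.
Back-substitute into (2): P₂ = (86 − 2×1021/39) / 8 = 164/39.

P₁ = 1021/39, P₂ = 164/39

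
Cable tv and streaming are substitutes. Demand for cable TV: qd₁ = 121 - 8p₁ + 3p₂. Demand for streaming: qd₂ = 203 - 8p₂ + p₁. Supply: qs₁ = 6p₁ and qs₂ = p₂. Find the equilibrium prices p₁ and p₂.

Market 1: 121 - 8p₁ + 3p₂ = 6p₁ → 14p₁ - 3p₂ = 121.
Market 2: 9p₂ - p₁ = 203.
Eliminating p₂: 9×(1) + 3×(2) gives 123p₁ = 1698, so p₁ = 566/41.
Back-substitute into (2): p₂ = (203 + 1×566/41) / 9 = 2963/123.

p₁ = 566/41, p₂ = 2963/123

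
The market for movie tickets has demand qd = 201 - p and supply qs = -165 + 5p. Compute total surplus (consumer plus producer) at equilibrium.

Equilibrium: 201 - p = -165 + 5p gives p* = 61, q* = 140.
Demand choke price: p = 201; supply starts at p = 33.
CS = ½(201 − 61)(140) = 9800; PS = ½(61 − 33)(140) = 1960.

Total surplus = 11760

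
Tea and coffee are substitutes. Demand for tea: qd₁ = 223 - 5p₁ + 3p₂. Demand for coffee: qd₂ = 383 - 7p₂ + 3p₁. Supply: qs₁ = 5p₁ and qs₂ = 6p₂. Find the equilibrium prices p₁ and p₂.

p₁ = 368/11, p₂ = 409/11

Market 1: 223 - 5p₁ + 3p₂ = 5p₁ → 10p₁ - 3p₂ = 223.
Market 2: 13p₂ - 3p₁ = 383.
Eliminating p₂: 13×(1) + 3×(2) gives 121p₁ = 4048, so p₁ = 368/11.
Back-substitute into (2): p₂ = (383 + 3×368/11) / 13 = 409/11.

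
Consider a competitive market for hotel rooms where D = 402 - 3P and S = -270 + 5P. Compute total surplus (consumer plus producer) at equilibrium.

Total surplus = 6000

Equilibrium: 402 - 3P = -270 + 5P gives P* = 84, Q* = 150.
Demand choke price: P = 134; supply starts at P = 54.
CS = ½(134 − 84)(150) = 3750; PS = ½(84 − 54)(150) = 2250.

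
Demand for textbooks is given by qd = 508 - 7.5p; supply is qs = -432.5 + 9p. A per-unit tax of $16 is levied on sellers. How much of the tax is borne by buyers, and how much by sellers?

Buyers bear 96/11, sellers bear 80/11

Pre-tax equilibrium: p* = 57, q* = 80.5.
Tax on sellers shifts supply to qs = -432.5 + 9(p − 16) = -576.5 + 9p.
508 - 7.5p = -576.5 + 9p gives buyer price pb = 723/11; sellers receive ps = 723/11 − 16 = 547/11.
New quantity: q = 508 − 7.5(723/11) = 331/22.
Buyer burden = 723/11 − 57 = 96/11; seller burden = 57 − 547/11 = 80/11.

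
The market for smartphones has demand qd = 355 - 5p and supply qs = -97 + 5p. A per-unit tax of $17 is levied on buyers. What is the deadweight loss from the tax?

Deadweight loss = 361.25

Pre-tax equilibrium: p* = 45.2, q* = 129.
Tax on buyers shifts demand to qd = 355 − 5(p + 17) = 270 - 5p.
270 - 5p = -97 + 5p gives seller price ps = 36.7; buyers pay pb = 36.7 + 17 = 53.7.
New quantity: q = 355 − 5(53.7) = 86.5.
DWL = ½ × 17 × (129 − 86.5) = 361.25.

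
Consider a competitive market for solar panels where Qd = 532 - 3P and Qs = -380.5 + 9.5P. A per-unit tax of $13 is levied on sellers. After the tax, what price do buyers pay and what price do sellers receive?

Buyers pay $82.88, sellers receive $69.88

Pre-tax equilibrium: P* = 73, Q* = 313.
Tax on sellers shifts supply to Qs = -380.5 + 9.5(P − 13) = -504 + 9.5P.
532 - 3P = -504 + 9.5P gives buyer price Pb = 82.88; sellers receive Ps = 82.88 − 13 = 69.88.
New quantity: Q = 532 − 3(82.88) = 283.36.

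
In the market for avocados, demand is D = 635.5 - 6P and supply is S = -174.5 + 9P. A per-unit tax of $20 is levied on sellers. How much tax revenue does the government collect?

Pre-tax equilibrium: P* = 54, Q* = 311.5.
Tax on sellers shifts supply to S = -174.5 + 9(P − 20) = -354.5 + 9P.
635.5 - 6P = -354.5 + 9P gives buyer price Pb = 66; sellers receive Ps = 66 − 20 = 46.
New quantity: Q = 635.5 − 6(66) = 239.5.
Revenue = 20 × 239.5 = 4790.

Tax revenue = 4790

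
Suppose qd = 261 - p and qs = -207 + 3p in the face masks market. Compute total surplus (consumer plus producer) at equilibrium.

Equilibrium: 261 - p = -207 + 3p gives p* = 117, q* = 144.
Demand choke price: p = 261; supply starts at p = 69.
CS = ½(261 − 117)(144) = 10368; PS = ½(117 − 69)(144) = 3456.

Total surplus = 13824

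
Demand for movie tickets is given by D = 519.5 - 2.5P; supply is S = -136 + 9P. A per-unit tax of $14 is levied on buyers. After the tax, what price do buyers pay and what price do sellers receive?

Buyers pay 1563/23, sellers receive 1241/23

Pre-tax equilibrium: P* = 57, Q* = 377.
Tax on buyers shifts demand to D = 519.5 − 2.5(P + 14) = 484.5 - 2.5P.
484.5 - 2.5P = -136 + 9P gives seller price Ps = 1241/23; buyers pay Pb = 1241/23 + 14 = 1563/23.
New quantity: Q = 519.5 − 2.5(1563/23) = 8041/23.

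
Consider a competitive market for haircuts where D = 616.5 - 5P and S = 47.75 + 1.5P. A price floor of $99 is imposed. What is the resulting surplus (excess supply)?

Equilibrium price would be P* = 87.5, so the floor at 99 binds.
At P = 99: D = 121.5, S = 196.25.
Surplus = 196.25 − 121.5 = 74.75.

Surplus = 74.75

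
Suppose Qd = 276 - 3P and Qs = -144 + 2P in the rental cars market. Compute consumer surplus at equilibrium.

Consumer surplus = 96

Equilibrium: 276 - 3P = -144 + 2P gives P* = 84, Q* = 24.
Demand choke price (Qd = 0): P = 92.
CS = ½(92 − 84)(24) = 96.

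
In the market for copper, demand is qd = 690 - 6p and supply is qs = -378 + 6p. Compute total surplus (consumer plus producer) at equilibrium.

Equilibrium: 690 - 6p = -378 + 6p gives p* = 89, q* = 156.
Demand choke price: p = 115; supply starts at p = 63.
CS = ½(115 − 89)(156) = 2028; PS = ½(89 − 63)(156) = 2028.

Total surplus = 4056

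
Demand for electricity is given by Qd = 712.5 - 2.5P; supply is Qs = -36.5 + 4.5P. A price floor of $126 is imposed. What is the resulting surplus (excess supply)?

Surplus = 133

Equilibrium price would be P* = 107, so the floor at 126 binds.
At P = 126: Qd = 397.5, Qs = 530.5.
Surplus = 530.5 − 397.5 = 133.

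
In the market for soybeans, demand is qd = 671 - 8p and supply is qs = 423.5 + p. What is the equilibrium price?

Set qd = qs: 671 - 8p = 423.5 + p.
247.5 = 9p, so p* = 27.5.
q* = 671 − 8(27.5) = 451.

p* = 27.5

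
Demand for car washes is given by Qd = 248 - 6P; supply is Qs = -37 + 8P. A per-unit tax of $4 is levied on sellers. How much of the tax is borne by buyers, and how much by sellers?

Buyers bear 16/7, sellers bear 12/7

Pre-tax equilibrium: P* = 285/14, Q* = 881/7.
Tax on sellers shifts supply to Qs = -37 + 8(P − 4) = -69 + 8P.
248 - 6P = -69 + 8P gives buyer price Pb = 317/14; sellers receive Ps = 317/14 − 4 = 261/14.
New quantity: Q = 248 − 6(317/14) = 785/7.
Buyer burden = 317/14 − 285/14 = 16/7; seller burden = 285/14 − 261/14 = 12/7.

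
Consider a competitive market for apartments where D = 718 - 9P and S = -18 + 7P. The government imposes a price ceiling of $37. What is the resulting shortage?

Shortage = 144

Equilibrium price would be P* = 46, so the ceiling at 37 binds.
At P = 37: D = 718 − 9(37) = 385, S = -18 + 7(37) = 241.
Shortage = 385 − 241 = 144.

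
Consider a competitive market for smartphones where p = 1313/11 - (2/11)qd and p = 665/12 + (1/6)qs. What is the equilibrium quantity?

q* = 183.5

Set the two price expressions equal: 1313/11 - (2/11)q = 665/12 + (1/6)q.
8441/132 = (23/66)q, so q* = 183.5.
p* = 1313/11 − (2/11)(183.5) = 86.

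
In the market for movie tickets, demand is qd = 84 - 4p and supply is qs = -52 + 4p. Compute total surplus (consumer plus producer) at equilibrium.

Total surplus = 64

Equilibrium: 84 - 4p = -52 + 4p gives p* = 17, q* = 16.
Demand choke price: p = 21; supply starts at p = 13.
CS = ½(21 − 17)(16) = 32; PS = ½(17 − 13)(16) = 32.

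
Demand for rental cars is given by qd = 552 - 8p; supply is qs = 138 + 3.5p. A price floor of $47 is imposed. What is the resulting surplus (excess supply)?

Equilibrium price would be p* = 36, so the floor at 47 binds.
At p = 47: qd = 176, qs = 302.5.
Surplus = 302.5 − 176 = 126.5.

Surplus = 126.5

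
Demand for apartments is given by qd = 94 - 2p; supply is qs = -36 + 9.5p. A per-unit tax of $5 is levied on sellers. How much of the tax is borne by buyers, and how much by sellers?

Buyers bear 95/23, sellers bear 20/23

Pre-tax equilibrium: p* = 260/23, q* = 1642/23.
Tax on sellers shifts supply to qs = -36 + 9.5(p − 5) = -83.5 + 9.5p.
94 - 2p = -83.5 + 9.5p gives buyer price pb = 355/23; sellers receive ps = 355/23 − 5 = 240/23.
New quantity: q = 94 − 2(355/23) = 1452/23.
Buyer burden = 355/23 − 260/23 = 95/23; seller burden = 260/23 − 240/23 = 20/23.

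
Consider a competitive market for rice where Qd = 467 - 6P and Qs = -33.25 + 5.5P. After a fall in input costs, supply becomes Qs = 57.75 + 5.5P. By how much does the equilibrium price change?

Original equilibrium: P* = 43.5, Q* = 206.
New equilibrium: 467 - 6P = 57.75 + 5.5P, so 409.25 = 11.5P and P' = 1637/46; Q' = 467 − 6(1637/46) = 5830/23.
Change in price: 1637/46 − 43.5 = -182/23.

ΔP = -182/23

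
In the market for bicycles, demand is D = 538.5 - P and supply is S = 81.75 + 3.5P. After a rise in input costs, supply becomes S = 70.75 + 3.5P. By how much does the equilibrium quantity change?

ΔQ = -22/9

Original equilibrium: P* = 101.5, Q* = 437.
New equilibrium: 538.5 - P = 70.75 + 3.5P, so 467.75 = 4.5P and P' = 1871/18; Q' = 538.5 − 1(1871/18) = 3911/9.
Change in quantity: 3911/9 − 437 = -22/9.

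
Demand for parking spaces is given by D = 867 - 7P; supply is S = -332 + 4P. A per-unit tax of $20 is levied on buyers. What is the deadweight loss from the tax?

Pre-tax equilibrium: P* = 109, Q* = 104.
Tax on buyers shifts demand to D = 867 − 7(P + 20) = 727 - 7P.
727 - 7P = -332 + 4P gives seller price Ps = 1059/11; buyers pay Pb = 1059/11 + 20 = 1279/11.
New quantity: Q = 867 − 7(1279/11) = 584/11.
DWL = ½ × 20 × (104 − 584/11) = 5600/11.

Deadweight loss = 5600/11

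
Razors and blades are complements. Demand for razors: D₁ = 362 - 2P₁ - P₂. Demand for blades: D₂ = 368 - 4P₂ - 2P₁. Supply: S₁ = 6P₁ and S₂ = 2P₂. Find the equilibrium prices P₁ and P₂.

Market 1: 362 - 2P₁ - P₂ = 6P₁ → 8P₁ + P₂ = 362.
Market 2: 6P₂ + 2P₁ = 368.
Eliminating P₂: 6×(1) − 1×(2) gives 46P₁ = 1804, so P₁ = 902/23.
Back-substitute into (2): P₂ = (368 − 2×902/23) / 6 = 1110/23.

P₁ = 902/23, P₂ = 1110/23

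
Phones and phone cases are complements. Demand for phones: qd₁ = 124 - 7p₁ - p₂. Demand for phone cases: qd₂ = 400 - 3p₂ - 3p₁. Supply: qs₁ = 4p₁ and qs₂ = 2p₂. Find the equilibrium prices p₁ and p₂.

p₁ = 55/13, p₂ = 1007/13

Market 1: 124 - 7p₁ - p₂ = 4p₁ → 11p₁ + p₂ = 124.
Market 2: 5p₂ + 3p₁ = 400.
Eliminating p₂: 5×(1) − 1×(2) gives 52p₁ = 220, so p₁ = 55/13.
Back-substitute into (2): p₂ = (400 − 3×55/13) / 5 = 1007/13.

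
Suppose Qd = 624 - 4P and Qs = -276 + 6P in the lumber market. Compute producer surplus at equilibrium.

Producer surplus = 5808

Equilibrium: 624 - 4P = -276 + 6P gives P* = 90, Q* = 264.
Supply starts at P = 46 (where Qs = 0).
PS = ½(90 − 46)(264) = 5808.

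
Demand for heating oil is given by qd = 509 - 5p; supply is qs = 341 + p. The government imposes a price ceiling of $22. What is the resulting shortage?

Equilibrium price would be p* = 28, so the ceiling at 22 binds.
At p = 22: qd = 509 − 5(22) = 399, qs = 341 + 1(22) = 363.
Shortage = 399 − 363 = 36.

Shortage = 36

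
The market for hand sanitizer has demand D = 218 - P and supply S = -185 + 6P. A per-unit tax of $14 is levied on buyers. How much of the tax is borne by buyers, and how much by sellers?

Pre-tax equilibrium: P* = 403/7, Q* = 1123/7.
Tax on buyers shifts demand to D = 218 − 1(P + 14) = 204 - P.
204 - P = -185 + 6P gives seller price Ps = 389/7; buyers pay Pb = 389/7 + 14 = 487/7.
New quantity: Q = 218 − 1(487/7) = 1039/7.
Buyer burden = 487/7 − 403/7 = 12; seller burden = 403/7 − 389/7 = 2.

Buyers bear $12, sellers bear $2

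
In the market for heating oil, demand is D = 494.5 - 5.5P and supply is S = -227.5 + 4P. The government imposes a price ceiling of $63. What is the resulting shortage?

Equilibrium price would be P* = 76, so the ceiling at 63 binds.
At P = 63: D = 494.5 − 5.5(63) = 148, S = -227.5 + 4(63) = 24.5.
Shortage = 148 − 24.5 = 123.5.

Shortage = 123.5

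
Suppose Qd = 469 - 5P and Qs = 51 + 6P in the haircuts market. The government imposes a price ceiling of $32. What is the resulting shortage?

Equilibrium price would be P* = 38, so the ceiling at 32 binds.
At P = 32: Qd = 469 − 5(32) = 309, Qs = 51 + 6(32) = 243.
Shortage = 309 − 243 = 66.

Shortage = 66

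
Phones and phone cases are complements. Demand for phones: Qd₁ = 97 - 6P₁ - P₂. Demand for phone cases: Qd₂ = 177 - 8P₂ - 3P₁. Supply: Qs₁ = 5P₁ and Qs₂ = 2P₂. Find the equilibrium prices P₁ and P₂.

Market 1: 97 - 6P₁ - P₂ = 5P₁ → 11P₁ + P₂ = 97.
Market 2: 10P₂ + 3P₁ = 177.
Eliminating P₂: 10×(1) − 1×(2) gives 107P₁ = 793, so P₁ = 793/107.
Back-substitute into (2): P₂ = (177 − 3×793/107) / 10 = 1656/107.

P₁ = 793/107, P₂ = 1656/107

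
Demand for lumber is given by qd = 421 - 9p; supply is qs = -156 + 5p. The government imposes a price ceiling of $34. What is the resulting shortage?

Equilibrium price would be p* = 577/14, so the ceiling at 34 binds.
At p = 34: qd = 421 − 9(34) = 115, qs = -156 + 5(34) = 14.
Shortage = 115 − 14 = 101.

Shortage = 101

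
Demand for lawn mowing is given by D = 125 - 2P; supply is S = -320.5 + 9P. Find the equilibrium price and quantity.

Set D = S: 125 - 2P = -320.5 + 9P.
445.5 = 11P, so P* = 40.5.
Q* = 125 − 2(40.5) = 44.

P* = 40.5, Q* = 44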